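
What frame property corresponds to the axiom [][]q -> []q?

Density

Suppose □□q→□q is valid. Take Rxy and set V(q)={w : xR²w}. Then □□q at x, so □q at x, so q at y, i.e. ∃z(Rxz∧Rzy).
Conversely, any frame satisfying forall x forall y (Rxy -> exists z (Rxz & Rzy)) validates the schema.
Frame condition: forall x forall y (Rxy -> exists z (Rxz & Rzy)).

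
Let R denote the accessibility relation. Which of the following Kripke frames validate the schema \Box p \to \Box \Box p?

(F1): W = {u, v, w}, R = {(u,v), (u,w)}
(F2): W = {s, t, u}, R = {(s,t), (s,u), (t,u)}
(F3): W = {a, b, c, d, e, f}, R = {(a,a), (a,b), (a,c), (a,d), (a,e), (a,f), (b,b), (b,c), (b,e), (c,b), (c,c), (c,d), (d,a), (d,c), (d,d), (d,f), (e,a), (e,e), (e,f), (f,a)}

(F1), (F2)

Frame correspondent (Sahlqvist): \forall x \forall y \forall z (Rxy \wedge Ryz \to Rxz) — i.e. transitivity.
(F1): condition met.
(F2): condition met.
(F3): fails — Rcd and Rdf but not Rcf.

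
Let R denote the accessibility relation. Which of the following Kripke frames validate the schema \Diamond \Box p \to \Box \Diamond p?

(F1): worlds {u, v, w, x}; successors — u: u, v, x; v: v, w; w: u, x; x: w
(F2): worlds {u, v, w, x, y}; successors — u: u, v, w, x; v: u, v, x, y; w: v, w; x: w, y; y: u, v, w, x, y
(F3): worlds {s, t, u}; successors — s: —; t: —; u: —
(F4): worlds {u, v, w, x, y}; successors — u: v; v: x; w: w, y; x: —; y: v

(F2), (F3)

The schema corresponds to convergence: \forall x \forall y \forall z (Rxy \wedge Rxz \to \exists w (Ryw \wedge Rzw)).
(F1): fails — Ruu and Rux but u and x have no common successor.
(F2): condition met.
(F3): condition met.
(F4): fails — Rvx and Rvx but x and x have no common successor.
Valid on: (F2), (F3).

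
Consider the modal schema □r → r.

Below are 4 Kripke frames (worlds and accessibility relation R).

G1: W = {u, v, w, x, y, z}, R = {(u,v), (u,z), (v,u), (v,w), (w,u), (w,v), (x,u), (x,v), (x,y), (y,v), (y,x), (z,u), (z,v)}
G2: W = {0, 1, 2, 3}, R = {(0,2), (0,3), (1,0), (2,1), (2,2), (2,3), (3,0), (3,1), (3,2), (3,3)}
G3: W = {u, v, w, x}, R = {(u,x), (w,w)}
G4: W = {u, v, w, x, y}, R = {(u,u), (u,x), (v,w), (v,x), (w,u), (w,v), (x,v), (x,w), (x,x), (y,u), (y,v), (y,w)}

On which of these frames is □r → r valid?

Frame correspondent (Sahlqvist): ∀x Rxx — i.e. reflexivity.
G1: fails — world u does not see itself.
G2: fails — world 0 does not see itself.
G3: fails — world u does not see itself.
G4: fails — world v does not see itself.
Valid on no frame.

none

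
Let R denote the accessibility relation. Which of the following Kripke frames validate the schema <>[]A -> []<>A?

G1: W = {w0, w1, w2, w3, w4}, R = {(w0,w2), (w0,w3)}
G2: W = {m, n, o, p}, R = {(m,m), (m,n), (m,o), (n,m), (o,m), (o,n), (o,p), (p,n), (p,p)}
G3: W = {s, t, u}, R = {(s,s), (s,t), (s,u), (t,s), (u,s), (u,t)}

Frame correspondent (Sahlqvist): forall x forall y forall z (Rxy & Rxz -> exists w (Ryw & Rzw)) — i.e. convergence.
G1: fails — Rw0w2 and Rw0w2 but w2 and w2 have no common successor.
G2: fails — Ron and Rop but n and p have no common successor.
G3: condition met.

G3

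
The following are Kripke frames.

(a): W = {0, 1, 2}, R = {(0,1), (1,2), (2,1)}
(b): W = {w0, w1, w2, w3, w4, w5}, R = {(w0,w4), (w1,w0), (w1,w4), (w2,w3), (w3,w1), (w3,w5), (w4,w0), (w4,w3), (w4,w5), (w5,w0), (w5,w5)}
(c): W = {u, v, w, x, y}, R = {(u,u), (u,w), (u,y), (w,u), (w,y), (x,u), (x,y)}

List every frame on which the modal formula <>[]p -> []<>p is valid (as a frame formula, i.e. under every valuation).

This is the axiom for convergence; its first-order frame correspondent is forall x forall y forall z (Rxy & Rxz -> exists w (Ryw & Rzw)).
(a): holds.
(b): fails — Rw1w0 and Rw1w4 but w0 and w4 have no common successor.
(c): fails — Ruw and Ruy but w and y have no common successor.

(a)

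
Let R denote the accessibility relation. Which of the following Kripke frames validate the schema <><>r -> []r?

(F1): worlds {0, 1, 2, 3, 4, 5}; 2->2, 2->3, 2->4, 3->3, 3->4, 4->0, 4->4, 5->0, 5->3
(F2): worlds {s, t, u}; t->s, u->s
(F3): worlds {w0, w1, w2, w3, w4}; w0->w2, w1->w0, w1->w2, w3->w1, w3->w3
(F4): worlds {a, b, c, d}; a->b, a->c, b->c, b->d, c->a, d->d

This is the axiom for a generalized confluence (Geach) condition; its first-order frame correspondent is forall x forall y forall z ((x R^2 y & xRz) -> exists w (y = w & z = w)).
(F1): fails — 2R²0, 2R2 but 0 ≠ 2.
(F2): ✓.
(F3): fails — w1R²w2, w1Rw0 but w2 ≠ w0.
(F4): fails — aR²a, aRb but a ≠ b.
Valid on: (F2).

(F2)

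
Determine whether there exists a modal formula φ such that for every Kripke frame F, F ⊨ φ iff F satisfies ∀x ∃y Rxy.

Yes: it is seriality, defined by the D schema □q → ◇q.
Suppose □q→◇q is valid. At any x set V(q)=W. Then □q at x, so ◇q at x, so x has a successor.

Yes — defined by □q → ◇q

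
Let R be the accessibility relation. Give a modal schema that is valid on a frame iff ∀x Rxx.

□p → p

This is reflexivity; the standard corresponding axiom is T: □p → p.
Suppose □p→p is valid. At any x set V(p)={w : Rxw}. Then □p holds at x, so p holds at x, i.e. Rxx.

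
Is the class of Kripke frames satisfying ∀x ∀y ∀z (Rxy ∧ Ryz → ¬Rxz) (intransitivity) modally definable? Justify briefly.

Not modally definable

Modal frame validity is preserved under surjective bounded morphisms.
The 5-cycle (worlds a,b,c,d,e with a→b→c→d→e→a) is intransitive. Mapping every world to a single reflexive point • is a surjective bounded morphism; the reflexive point is not intransitive (R••∧R•• but R••).
So no modal formula (or set of formulas) defines exactly the intransitive frames.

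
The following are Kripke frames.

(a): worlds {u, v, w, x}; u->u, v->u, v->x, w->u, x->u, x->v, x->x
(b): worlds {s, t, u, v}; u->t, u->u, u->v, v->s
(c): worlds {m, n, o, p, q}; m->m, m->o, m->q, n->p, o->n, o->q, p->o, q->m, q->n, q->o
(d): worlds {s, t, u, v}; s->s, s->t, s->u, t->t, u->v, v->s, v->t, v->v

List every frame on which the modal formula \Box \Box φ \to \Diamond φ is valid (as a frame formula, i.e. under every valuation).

This is the axiom for a generalized confluence (Geach) condition; its first-order frame correspondent is \forall x \exists w (x R^2 w \wedge xRw).
(a): holds.
(b): fails — at s but no w with sR²w and sRw.
(c): fails — at n but no w with nR²w and nRw.
(d): holds.
Valid on: (a), (d).

(a), (d)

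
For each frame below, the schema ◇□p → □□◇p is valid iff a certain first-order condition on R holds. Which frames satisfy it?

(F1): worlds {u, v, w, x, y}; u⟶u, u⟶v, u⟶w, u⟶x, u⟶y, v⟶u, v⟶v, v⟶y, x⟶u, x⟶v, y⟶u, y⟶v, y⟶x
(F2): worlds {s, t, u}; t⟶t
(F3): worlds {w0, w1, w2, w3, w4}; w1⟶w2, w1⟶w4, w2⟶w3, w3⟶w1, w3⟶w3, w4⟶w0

(F2)

Frame correspondent (Sahlqvist): ∀x ∀y ∀z ((xRy ∧ xR²z) → ∃w (yRw ∧ zRw)) — i.e. a generalized confluence (Geach) condition.
(F1): fails — uRu, uR²w but no t with uRt and wRt.
(F2): holds.
(F3): fails — w1Rw2, w1R²w0 but no w with w2Rw and w0Rw.
Valid on: (F2).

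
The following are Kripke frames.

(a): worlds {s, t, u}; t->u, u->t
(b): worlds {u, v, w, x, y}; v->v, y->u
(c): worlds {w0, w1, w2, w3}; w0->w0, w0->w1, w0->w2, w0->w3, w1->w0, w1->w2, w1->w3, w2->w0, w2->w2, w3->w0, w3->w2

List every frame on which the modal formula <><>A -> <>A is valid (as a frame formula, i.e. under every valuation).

This is the axiom for transitivity; its first-order frame correspondent is forall x forall y forall z (Rxy & Ryz -> Rxz).
(a): fails — Rtu and Rut but not Rtt.
(b): holds.
(c): fails — Rw1w0 and Rw0w1 but not Rw1w1.
Valid on: (b).

(b)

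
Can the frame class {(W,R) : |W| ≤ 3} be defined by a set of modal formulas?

Modal frame validity is preserved under disjoint unions.
Any modal formula valid on each of 4 disjoint one-world frames is valid on their disjoint union (validity is preserved under disjoint unions). Each one-world frame has |W|=1≤3, but the union has |W|=4.
So no modal formula (or set of formulas) defines exactly the |W|≤3 frames.

Not modally definable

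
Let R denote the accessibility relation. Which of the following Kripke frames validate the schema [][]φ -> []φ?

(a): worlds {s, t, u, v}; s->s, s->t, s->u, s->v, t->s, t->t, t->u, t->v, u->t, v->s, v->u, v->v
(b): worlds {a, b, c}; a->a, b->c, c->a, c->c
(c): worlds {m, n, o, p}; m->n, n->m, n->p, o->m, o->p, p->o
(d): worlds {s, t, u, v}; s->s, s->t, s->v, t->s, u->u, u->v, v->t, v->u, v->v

(a), (b), (d)

The schema corresponds to density: forall x forall y (Rxy -> exists z (Rxz & Rzy)).
(a): condition met.
(b): condition met.
(c): fails — Rom but no z with Roz and Rzm.
(d): condition met.
Valid on: (a), (b), (d).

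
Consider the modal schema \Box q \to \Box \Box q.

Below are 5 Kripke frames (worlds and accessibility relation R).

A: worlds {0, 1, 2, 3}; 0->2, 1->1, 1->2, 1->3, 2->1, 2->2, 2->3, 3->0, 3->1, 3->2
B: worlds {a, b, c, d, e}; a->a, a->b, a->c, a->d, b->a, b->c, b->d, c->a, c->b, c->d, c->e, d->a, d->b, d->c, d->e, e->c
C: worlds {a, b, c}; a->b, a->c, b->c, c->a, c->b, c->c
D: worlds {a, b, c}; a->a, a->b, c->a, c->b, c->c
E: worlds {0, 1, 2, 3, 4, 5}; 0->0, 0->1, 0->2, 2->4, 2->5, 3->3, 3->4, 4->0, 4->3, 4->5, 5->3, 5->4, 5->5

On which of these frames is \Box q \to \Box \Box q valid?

Frame correspondent (Sahlqvist): \forall x \forall y \forall z (Rxy \wedge Ryz \to Rxz) — i.e. transitivity.
A: fails — R32 and R23 but not R33.
B: fails — Rbc and Rcb but not Rbb.
C: fails — Rbc and Rcb but not Rbb.
D: satisfies the condition.
E: fails — R34 and R40 but not R30.

D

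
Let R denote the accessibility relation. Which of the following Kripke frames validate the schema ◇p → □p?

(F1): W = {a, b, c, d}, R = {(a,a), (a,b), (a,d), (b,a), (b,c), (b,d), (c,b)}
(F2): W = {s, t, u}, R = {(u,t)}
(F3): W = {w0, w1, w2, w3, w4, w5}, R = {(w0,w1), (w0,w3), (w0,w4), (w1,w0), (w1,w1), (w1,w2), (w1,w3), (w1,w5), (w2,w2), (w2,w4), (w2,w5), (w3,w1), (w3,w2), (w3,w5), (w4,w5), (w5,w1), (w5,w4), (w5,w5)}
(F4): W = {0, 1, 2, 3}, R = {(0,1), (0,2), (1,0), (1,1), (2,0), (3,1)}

This is the axiom for partial functionality; its first-order frame correspondent is ∀x ∀y ∀z (Rxy ∧ Rxz → y = z).
(F1): fails — a sees both a and b.
(F2): condition met.
(F3): fails — w0 sees both w1 and w3.
(F4): fails — 0 sees both 1 and 2.

(F2)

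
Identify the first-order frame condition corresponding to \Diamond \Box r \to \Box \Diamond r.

Suppose ◇□r→□◇r is valid. Take Rxy, Rxz and set V(r)={w : Ryw}. Then □r at y so ◇□r at x, so □◇r at x, so ◇r at z, giving w with Rzw and Ryw.
Conversely, on a frame with convergence the schema holds at every world under every valuation.
So the correspondent is convergence.

Convergence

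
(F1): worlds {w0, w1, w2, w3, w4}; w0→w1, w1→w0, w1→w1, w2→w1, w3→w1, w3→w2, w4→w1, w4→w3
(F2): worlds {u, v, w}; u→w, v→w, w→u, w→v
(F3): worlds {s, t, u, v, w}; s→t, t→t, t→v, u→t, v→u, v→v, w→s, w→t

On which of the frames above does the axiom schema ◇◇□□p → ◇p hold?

Frame correspondent (Sahlqvist): ∀x ∀y (xR²y → ∃w (yR²w ∧ xRw)) — i.e. a generalized confluence (Geach) condition.
(F1): ✓.
(F2): fails — uR²u but no t with uR²t and uRt.
(F3): ✓.
Valid on: (F1), (F3).

(F1), (F3)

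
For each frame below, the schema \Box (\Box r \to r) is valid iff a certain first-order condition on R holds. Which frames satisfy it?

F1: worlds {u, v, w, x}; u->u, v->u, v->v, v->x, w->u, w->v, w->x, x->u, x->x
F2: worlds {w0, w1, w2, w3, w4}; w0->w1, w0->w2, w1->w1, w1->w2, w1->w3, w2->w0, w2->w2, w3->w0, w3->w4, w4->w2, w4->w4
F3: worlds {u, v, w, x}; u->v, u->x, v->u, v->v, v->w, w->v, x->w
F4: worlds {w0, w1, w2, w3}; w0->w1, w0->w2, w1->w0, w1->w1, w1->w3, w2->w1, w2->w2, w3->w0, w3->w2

This is the axiom for shift-reflexivity; its first-order frame correspondent is \forall x \forall y (Rxy \to Ryy).
F1: condition met.
F2: fails — Rw1w3 but not Rw3w3.
F3: fails — Rxw but not Rww.
F4: fails — Rw1w0 but not Rw0w0.

F1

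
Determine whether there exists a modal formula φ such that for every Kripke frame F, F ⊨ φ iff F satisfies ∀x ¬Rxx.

Not modally definable

Any modally definable frame class is closed under surjective bounded morphisms.
The 3-cycle (worlds w0,w1,w2 with w0→w1→w2→w0) is irreflexive, and the map sending every world to a single reflexive point • is a surjective bounded morphism (forth: every edge maps to (•,•); back: every world has a successor). So any modal formula valid on the 3-cycle is also valid on the reflexive point, which is not irreflexive.
Hence irreflexivity is not modally definable.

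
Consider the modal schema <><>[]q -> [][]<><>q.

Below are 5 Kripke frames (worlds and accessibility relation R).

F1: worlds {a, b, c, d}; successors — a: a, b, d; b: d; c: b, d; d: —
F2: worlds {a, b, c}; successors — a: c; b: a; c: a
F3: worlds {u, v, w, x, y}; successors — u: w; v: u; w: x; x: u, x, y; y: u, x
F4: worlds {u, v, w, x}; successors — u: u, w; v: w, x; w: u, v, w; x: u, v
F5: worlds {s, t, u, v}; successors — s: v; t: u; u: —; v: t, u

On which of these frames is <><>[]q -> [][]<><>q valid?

The schema corresponds to a generalized confluence (Geach) condition: forall x forall y forall z ((x R^2 y & x R^2 z) -> exists w (yRw & z R^2 w)).
F1: fails — aR²a, aR²b but no w with aRw and bR²w.
F2: fails — aR²a, aR²a but no w with aRw and aR²w.
F3: fails — wR²u, wR²u but no t with uRt and uR²t.
F4: holds.
F5: fails — sR²t, sR²t but no w with tRw and tR²w.

F4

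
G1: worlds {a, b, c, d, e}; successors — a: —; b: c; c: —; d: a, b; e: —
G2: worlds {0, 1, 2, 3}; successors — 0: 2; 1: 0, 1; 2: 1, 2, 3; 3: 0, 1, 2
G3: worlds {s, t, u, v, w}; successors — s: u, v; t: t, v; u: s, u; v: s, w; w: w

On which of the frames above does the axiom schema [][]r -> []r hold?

This is the axiom for density; its first-order frame correspondent is forall x forall y (Rxy -> exists z (Rxz & Rzy)).
G1: fails — Rdb but no z with Rdz and Rzb.
G2: ✓.
G3: fails — Rvs but no z with Rvz and Rzs.

G2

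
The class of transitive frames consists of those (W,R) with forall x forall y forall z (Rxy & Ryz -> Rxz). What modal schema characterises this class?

□q → □□q

The condition is transitivity. The 4 schema □q → □□q defines it.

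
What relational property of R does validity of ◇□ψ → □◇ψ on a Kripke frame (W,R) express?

convergence: ∀x ∀y ∀z (Rxy ∧ Rxz → ∃w (Ryw ∧ Rzw))

Suppose ◇□ψ→□◇ψ is valid. Take Rxy, Rxz and set V(ψ)={w : Ryw}. Then □ψ at y so ◇□ψ at x, so □◇ψ at x, so ◇ψ at z, giving w with Rzw and Ryw.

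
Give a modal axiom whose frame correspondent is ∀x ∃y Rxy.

This is seriality; the standard corresponding axiom is D: □r → ◇r.
Suppose □r→◇r is valid. At any x set V(r)=W. Then □r at x, so ◇r at x, so x has a successor.

□r → ◇r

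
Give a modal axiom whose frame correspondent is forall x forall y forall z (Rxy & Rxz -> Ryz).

◇ψ → □◇ψ

This is the Euclidean property; the standard corresponding axiom is 5: ◇ψ → □◇ψ.
Suppose ◇ψ→□◇ψ is valid. Take Rxy, Rxz and set V(ψ)={y}. Then ◇ψ at x, so □◇ψ at x, so ◇ψ at z, so some w with Rzw has ψ; w=y, i.e. Rzy. By symmetry of the argument, Ryz.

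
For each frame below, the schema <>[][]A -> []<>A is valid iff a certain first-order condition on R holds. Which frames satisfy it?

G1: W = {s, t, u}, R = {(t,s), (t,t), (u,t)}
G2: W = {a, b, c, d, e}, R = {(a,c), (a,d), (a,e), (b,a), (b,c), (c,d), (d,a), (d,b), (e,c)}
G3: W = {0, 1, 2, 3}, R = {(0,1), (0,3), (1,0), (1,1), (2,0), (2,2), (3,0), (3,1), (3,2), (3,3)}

The schema corresponds to a generalized confluence (Geach) condition: forall x forall y forall z ((xRy & xRz) -> exists w (y R^2 w & zRw)).
G1: fails — tRs, tRs but no w with sR²w and sRw.
G2: fails — aRc, aRc but no w with cR²w and cRw.
G3: holds.

G3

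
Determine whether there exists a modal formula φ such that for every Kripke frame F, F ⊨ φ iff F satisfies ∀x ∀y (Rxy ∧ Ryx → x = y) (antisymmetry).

No — not modally definable

Any modally definable frame class is closed under surjective bounded morphisms.
The 6-cycle (worlds a,b,c,d,e,f with a→b→c→d→e→f→a) is antisymmetric. Sending even-indexed worlds to a and odd-indexed worlds to b is a surjective bounded morphism onto the two-world frame with a↔b, which is not antisymmetric.
So the class is not modally definable.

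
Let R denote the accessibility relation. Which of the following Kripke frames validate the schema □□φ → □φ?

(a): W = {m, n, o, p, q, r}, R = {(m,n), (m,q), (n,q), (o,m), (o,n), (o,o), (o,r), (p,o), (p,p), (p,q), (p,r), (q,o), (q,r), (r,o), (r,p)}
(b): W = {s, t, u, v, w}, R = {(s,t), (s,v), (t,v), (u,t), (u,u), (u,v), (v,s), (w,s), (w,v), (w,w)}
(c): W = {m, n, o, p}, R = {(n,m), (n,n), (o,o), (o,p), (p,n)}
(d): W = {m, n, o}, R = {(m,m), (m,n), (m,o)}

(c), (d)

The schema corresponds to density: ∀x ∀y (Rxy → ∃z (Rxz ∧ Rzy)).
(a): fails — Rnq but no z with Rnz and Rzq.
(b): fails — Rtv but no z with Rtz and Rzv.
(c): holds.
(d): holds.
Valid on: (c), (d).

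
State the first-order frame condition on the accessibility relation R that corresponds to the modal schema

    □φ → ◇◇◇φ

∀x ∃w (xRw ∧ xR³w)

This is a Sahlqvist (Geach-type) schema ◇^0□^1φ → □^0◇^3φ.
First-order correspondent: ∀x ∃w (xRw ∧ xR³w).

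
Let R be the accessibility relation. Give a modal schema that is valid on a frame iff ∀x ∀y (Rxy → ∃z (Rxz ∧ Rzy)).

The condition is density. The C4 schema □□r → □r defines it.
Suppose □□r→□r is valid. Take Rxy and set V(r)={w : xR²w}. Then □□r at x, so □r at x, so r at y, i.e. ∃z(Rxz∧Rzy).

□□r → □r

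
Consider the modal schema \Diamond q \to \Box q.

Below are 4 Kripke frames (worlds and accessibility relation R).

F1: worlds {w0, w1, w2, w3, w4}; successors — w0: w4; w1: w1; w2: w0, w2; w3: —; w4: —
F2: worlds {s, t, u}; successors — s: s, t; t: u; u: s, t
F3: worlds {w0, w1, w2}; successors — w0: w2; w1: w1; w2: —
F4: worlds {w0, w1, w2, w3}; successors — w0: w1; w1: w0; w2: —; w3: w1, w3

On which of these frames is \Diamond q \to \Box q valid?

Frame correspondent (Sahlqvist): \forall x \forall y \forall z (Rxy \wedge Rxz \to y = z) — i.e. partial functionality.
F1: fails — w2 sees both w0 and w2.
F2: fails — s sees both s and t.
F3: holds.
F4: fails — w3 sees both w1 and w3.
Valid on: F3.

F3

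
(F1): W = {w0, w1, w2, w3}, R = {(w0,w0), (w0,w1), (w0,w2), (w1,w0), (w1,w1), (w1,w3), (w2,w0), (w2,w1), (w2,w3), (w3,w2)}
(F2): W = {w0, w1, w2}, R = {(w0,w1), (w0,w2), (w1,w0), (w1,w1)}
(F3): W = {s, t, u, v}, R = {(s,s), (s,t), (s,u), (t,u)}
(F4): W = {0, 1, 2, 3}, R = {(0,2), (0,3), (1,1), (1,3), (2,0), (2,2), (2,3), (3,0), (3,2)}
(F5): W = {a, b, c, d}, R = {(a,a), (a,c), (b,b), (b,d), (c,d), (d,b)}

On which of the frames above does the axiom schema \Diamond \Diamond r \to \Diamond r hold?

This is the axiom for a generalized confluence (Geach) condition; its first-order frame correspondent is \forall x \forall y (x R^2 y \to \exists w (y = w \wedge xRw)).
(F1): fails — w0R²w3 but no w with w3=w and w0Rw.
(F2): fails — w0R²w0 but no w with w0=w and w0Rw.
(F3): satisfies the condition.
(F4): fails — 0R²0 but no w with 0=w and 0Rw.
(F5): fails — aR²d but no w with d=w and aRw.
Valid on: (F3).

(F3)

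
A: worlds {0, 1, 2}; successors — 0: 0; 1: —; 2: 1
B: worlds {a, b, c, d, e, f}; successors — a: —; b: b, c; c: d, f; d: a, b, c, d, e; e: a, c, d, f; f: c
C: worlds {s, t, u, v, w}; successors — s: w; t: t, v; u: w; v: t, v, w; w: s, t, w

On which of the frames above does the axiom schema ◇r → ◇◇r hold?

C

Frame correspondent (Sahlqvist): ∀x ∀y (xRy → ∃w (y = w ∧ xR²w)) — i.e. a generalized confluence (Geach) condition.
A: fails — 2R1 but no w with 1=w and 2R²w.
B: fails — cRf but no w with f=w and cR²w.
C: condition met.
Valid on: C.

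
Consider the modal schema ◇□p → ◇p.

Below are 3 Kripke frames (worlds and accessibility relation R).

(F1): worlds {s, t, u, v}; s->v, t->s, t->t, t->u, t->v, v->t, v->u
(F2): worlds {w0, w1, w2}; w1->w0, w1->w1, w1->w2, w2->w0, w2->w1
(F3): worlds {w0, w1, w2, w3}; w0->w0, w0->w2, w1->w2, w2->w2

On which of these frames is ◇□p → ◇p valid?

(F3)

The schema corresponds to a generalized confluence (Geach) condition: ∀x ∀y (xRy → ∃w (yRw ∧ xRw)).
(F1): fails — sRv but no w with vRw and sRw.
(F2): fails — w1Rw0 but no w with w0Rw and w1Rw.
(F3): satisfies the condition.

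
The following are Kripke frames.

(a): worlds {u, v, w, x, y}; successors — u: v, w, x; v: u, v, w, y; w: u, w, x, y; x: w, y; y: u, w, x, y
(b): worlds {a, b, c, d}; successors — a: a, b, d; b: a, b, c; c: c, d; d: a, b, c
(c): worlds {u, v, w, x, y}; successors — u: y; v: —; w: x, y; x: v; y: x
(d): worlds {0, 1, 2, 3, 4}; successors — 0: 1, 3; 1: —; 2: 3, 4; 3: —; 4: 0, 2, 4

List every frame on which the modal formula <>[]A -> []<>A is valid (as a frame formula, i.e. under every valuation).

Frame correspondent (Sahlqvist): forall x forall y forall z (Rxy & Rxz -> exists w (Ryw & Rzw)) — i.e. convergence.
(a): holds.
(b): holds.
(c): fails — Rwx and Rwy but x and y have no common successor.
(d): fails — R01 and R01 but 1 and 1 have no common successor.

(a), (b)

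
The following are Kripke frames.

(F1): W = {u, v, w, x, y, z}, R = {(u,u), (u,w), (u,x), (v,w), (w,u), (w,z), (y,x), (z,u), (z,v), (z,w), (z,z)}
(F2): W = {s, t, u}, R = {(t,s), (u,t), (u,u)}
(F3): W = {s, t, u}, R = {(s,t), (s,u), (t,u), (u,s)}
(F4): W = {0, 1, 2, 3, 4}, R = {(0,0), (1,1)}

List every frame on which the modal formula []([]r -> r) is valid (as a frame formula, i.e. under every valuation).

(F4)

This is the axiom for shift-reflexivity; its first-order frame correspondent is forall x forall y (Rxy -> Ryy).
(F1): fails — Ryx but not Rxx.
(F2): fails — Rts but not Rss.
(F3): fails — Rsu but not Ruu.
(F4): satisfies the condition.
Valid on: (F4).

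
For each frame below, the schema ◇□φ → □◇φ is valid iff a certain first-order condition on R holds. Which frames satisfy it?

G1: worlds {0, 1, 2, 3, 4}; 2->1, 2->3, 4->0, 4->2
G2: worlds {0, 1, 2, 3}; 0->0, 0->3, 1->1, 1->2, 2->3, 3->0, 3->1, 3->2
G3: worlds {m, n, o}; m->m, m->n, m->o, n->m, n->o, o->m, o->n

G3

The schema corresponds to convergence: ∀x ∀y ∀z (Rxy ∧ Rxz → ∃w (Ryw ∧ Rzw)).
G1: fails — R23 and R23 but 3 and 3 have no common successor.
G2: fails — R12 and R11 but 2 and 1 have no common successor.
G3: condition met.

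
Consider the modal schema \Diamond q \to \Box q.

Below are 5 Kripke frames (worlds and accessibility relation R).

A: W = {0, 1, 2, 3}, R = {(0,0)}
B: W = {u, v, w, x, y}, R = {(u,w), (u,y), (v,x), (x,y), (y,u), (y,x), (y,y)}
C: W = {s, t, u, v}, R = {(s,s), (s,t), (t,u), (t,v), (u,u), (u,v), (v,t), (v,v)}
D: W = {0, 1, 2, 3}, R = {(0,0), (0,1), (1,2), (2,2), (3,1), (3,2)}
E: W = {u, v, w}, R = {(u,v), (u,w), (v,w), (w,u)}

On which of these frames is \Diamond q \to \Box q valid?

Frame correspondent (Sahlqvist): \forall x \forall y \forall z (Rxy \wedge Rxz \to y = z) — i.e. partial functionality.
A: ✓.
B: fails — u sees both w and y.
C: fails — s sees both s and t.
D: fails — 0 sees both 0 and 1.
E: fails — u sees both v and w.
Valid on: A.

A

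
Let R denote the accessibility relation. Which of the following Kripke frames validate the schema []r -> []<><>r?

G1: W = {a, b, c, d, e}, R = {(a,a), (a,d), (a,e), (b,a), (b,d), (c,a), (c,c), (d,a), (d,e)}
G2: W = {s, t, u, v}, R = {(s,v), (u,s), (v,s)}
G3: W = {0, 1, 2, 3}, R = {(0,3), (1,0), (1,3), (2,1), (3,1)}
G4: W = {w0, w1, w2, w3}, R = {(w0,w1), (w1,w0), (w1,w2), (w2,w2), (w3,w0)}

G2, G4

Frame correspondent (Sahlqvist): forall x forall z (xRz -> exists w (xRw & z R^2 w)) — i.e. a generalized confluence (Geach) condition.
G1: fails — aRe but no w with aRw and eR²w.
G2: condition met.
G3: fails — 1R0 but no w with 1Rw and 0R²w.
G4: condition met.
Valid on: G2, G4.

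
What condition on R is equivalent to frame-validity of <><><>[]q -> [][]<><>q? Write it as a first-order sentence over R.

forall x forall y forall z ((x R^3 y & x R^2 z) -> exists w (yRw & z R^2 w))

This is a Sahlqvist (Geach-type) schema ◇^3□^1q → □^2◇^2q.
Minimal-valuation argument: fix x; take any y with xR^3y and any z with xR^2z. Set V(q) to the set of worlds R-reachable from y in exactly 1 step. Then □^1q holds at y, so the antecedent holds at x; validity forces ◇^2q at z, giving a w with zR^2w and yR^1w.
First-order correspondent: forall x forall y forall z ((x R^3 y & x R^2 z) -> exists w (yRw & z R^2 w)).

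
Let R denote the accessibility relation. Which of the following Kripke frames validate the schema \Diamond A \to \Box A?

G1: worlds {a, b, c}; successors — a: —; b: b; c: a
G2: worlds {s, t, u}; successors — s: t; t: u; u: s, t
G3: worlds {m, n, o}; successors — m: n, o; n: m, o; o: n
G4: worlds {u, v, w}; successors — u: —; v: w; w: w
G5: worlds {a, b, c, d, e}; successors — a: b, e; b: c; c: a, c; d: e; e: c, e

G1, G4

Frame correspondent (Sahlqvist): \forall x \forall y \forall z (Rxy \wedge Rxz \to y = z) — i.e. partial functionality.
G1: satisfies the condition.
G2: fails — u sees both s and t.
G3: fails — m sees both n and o.
G4: satisfies the condition.
G5: fails — a sees both b and e.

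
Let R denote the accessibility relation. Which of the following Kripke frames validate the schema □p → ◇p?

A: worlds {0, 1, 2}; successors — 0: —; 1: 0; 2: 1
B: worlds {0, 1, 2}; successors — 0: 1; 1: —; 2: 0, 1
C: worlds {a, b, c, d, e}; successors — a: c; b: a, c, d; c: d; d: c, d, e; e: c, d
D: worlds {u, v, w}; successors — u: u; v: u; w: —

Frame correspondent (Sahlqvist): ∀x ∃y Rxy — i.e. seriality.
A: fails — world 0 has no successor.
B: fails — world 1 has no successor.
C: satisfies the condition.
D: fails — world w has no successor.

C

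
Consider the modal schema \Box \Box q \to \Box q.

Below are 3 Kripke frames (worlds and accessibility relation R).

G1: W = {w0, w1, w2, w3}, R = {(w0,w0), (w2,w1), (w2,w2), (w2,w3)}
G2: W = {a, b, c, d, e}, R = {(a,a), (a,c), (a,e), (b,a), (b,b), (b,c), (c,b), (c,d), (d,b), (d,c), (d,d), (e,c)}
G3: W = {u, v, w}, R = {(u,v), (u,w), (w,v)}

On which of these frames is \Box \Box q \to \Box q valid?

G1

This is the axiom for density; its first-order frame correspondent is \forall x \forall y (Rxy \to \exists z (Rxz \wedge Rzy)).
G1: condition met.
G2: fails — Rec but no z with Rez and Rzc.
G3: fails — Ruw but no z with Ruz and Rzw.
Valid on: G1.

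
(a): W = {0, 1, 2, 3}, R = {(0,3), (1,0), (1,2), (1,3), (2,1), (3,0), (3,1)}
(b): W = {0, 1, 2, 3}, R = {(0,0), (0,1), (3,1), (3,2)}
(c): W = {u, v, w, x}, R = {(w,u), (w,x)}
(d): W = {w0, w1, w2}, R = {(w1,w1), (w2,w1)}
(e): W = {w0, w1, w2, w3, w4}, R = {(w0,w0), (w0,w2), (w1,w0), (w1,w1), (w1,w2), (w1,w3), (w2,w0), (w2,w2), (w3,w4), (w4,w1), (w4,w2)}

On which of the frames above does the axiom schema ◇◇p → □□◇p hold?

The schema corresponds to a generalized confluence (Geach) condition: ∀x ∀y ∀z ((xR²y ∧ xR²z) → ∃w (y = w ∧ zRw)).
(a): fails — 0R²0, 0R²0 but no w with 0=w and 0Rw.
(b): fails — 0R²0, 0R²1 but no w with 0=w and 1Rw.
(c): holds.
(d): holds.
(e): fails — w1R²w0, w1R²w3 but no w with w0=w and w3Rw.
Valid on: (c), (d).

(c), (d)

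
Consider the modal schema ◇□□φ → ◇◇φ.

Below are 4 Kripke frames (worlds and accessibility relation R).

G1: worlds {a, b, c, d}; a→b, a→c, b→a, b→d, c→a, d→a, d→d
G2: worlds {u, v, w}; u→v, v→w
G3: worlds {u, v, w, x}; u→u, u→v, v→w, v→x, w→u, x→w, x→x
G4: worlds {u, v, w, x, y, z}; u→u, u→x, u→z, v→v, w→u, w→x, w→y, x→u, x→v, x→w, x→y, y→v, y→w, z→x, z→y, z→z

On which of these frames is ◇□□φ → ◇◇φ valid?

G3, G4

Frame correspondent (Sahlqvist): ∀x ∀y (xRy → ∃w (yR²w ∧ xR²w)) — i.e. a generalized confluence (Geach) condition.
G1: fails — aRc but no w with cR²w and aR²w.
G2: fails — uRv but no t with vR²t and uR²t.
G3: condition met.
G4: condition met.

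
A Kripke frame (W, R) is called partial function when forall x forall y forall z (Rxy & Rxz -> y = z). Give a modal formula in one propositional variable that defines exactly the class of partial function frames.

The condition is partial functionality. The CD schema ◇q → □q defines it.

◇q → □q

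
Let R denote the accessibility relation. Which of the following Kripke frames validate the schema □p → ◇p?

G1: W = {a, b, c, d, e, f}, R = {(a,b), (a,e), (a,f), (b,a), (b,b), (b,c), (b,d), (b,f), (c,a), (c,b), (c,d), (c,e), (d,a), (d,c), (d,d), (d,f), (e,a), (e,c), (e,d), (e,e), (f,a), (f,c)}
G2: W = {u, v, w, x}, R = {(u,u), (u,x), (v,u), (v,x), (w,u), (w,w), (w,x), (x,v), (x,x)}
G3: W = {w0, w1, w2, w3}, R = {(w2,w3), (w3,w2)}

The schema corresponds to seriality: ∀x ∃y Rxy.
G1: condition met.
G2: condition met.
G3: fails — world w0 has no successor.
Valid on: G1, G2.

G1, G2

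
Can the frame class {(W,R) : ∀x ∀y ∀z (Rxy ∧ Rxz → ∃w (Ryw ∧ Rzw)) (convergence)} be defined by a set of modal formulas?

The condition is convergence. A defining modal formula is ◇□p → □◇p.
Suppose ◇□p→□◇p is valid. Take Rxy, Rxz and set V(p)={w : Ryw}. Then □p at y so ◇□p at x, so □◇p at x, so ◇p at z, giving w with Rzw and Ryw.

Definable; ◇□p → □◇p defines it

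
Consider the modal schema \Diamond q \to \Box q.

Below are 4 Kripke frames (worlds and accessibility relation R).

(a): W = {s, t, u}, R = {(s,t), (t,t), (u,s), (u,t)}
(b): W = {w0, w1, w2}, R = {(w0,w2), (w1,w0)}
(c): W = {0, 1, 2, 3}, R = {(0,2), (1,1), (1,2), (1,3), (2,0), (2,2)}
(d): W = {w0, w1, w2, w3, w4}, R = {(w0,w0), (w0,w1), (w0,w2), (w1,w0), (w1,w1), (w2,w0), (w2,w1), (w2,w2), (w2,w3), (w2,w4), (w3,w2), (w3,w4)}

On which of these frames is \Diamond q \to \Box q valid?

(b)

The schema corresponds to partial functionality: \forall x \forall y \forall z (Rxy \wedge Rxz \to y = z).
(a): fails — u sees both s and t.
(b): holds.
(c): fails — 1 sees both 1 and 2.
(d): fails — w0 sees both w0 and w1.
Valid on: (b).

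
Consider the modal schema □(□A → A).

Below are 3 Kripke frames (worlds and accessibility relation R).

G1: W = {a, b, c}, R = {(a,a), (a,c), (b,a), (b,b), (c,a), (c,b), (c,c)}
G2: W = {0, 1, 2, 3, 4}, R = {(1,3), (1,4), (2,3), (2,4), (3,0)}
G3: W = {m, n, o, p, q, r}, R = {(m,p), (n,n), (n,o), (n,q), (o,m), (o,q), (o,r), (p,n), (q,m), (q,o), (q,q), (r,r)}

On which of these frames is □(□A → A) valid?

G1

This is the axiom for shift-reflexivity; its first-order frame correspondent is ∀x ∀y (Rxy → Ryy).
G1: ✓.
G2: fails — R23 but not R33.
G3: fails — Rom but not Rmm.
Valid on: G1.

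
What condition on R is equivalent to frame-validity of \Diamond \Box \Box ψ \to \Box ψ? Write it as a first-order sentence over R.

\forall x \forall y \forall z ((xRy \wedge xRz) \to \exists w (y R^2 w \wedge z = w))

This is a Sahlqvist (Geach-type) schema ◇^1□^2ψ → □^1◇^0ψ.
Minimal-valuation argument: fix x; take any y with xR^1y and any z with xR^1z. Set V(ψ) to the set of worlds R-reachable from y in exactly 2 steps. Then □^2ψ holds at y, so the antecedent holds at x; validity forces ◇^0ψ at z, giving a w with zR^0w and yR^2w.
First-order correspondent: \forall x \forall y \forall z ((xRy \wedge xRz) \to \exists w (y R^2 w \wedge z = w)).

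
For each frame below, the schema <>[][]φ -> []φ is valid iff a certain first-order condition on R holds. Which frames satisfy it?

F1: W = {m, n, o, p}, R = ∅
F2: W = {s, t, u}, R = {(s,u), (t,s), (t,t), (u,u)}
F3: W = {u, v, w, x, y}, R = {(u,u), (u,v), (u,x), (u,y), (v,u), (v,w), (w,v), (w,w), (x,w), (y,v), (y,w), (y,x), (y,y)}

The schema corresponds to a generalized confluence (Geach) condition: forall x forall y forall z ((xRy & xRz) -> exists w (y R^2 w & z = w)).
F1: holds.
F2: fails — tRs, tRs but no w with sR²w and s=w.
F3: fails — uRx, uRu but no t with xR²t and u=t.
Valid on: F1.

F1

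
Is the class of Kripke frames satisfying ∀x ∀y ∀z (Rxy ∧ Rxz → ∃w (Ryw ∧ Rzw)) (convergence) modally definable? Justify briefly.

The condition is convergence. A defining modal formula is ◇□p → □◇p.

Yes — defined by ◇□p → □◇p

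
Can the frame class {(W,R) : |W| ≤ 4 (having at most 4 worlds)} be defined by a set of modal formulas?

Not modally definable

Modal frame validity is preserved under disjoint unions.
Any modal formula valid on each of 5 disjoint one-world frames is valid on their disjoint union (validity is preserved under disjoint unions). Each one-world frame has |W|=1≤4, but the union has |W|=5.
Hence having at most 4 worlds is not modally definable.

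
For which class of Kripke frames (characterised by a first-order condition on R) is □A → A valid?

Reflexivity

Suppose □A→A is valid. At any x set V(A)={w : Rxw}. Then □A holds at x, so A holds at x, i.e. Rxx.
Conversely, on a frame with reflexivity the schema holds at every world under every valuation.
Frame condition: ∀x Rxx.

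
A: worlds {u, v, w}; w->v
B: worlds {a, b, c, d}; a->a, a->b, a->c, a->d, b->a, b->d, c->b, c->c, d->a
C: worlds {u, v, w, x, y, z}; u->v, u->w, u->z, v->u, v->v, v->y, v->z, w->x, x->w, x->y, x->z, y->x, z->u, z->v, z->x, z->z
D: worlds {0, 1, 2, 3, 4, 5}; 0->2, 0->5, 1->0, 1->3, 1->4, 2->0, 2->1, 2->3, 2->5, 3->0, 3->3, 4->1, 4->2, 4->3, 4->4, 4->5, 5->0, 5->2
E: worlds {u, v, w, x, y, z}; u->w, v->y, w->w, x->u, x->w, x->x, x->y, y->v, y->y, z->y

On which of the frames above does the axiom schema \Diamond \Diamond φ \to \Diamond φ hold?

Frame correspondent (Sahlqvist): \forall x \forall y \forall z (Rxy \wedge Ryz \to Rxz) — i.e. transitivity.
A: holds.
B: fails — Rba and Rab but not Rbb.
C: fails — Ruv and Rvu but not Ruu.
D: fails — R10 and R02 but not R12.
E: fails — Rzy and Ryv but not Rzv.
Valid on: A.

A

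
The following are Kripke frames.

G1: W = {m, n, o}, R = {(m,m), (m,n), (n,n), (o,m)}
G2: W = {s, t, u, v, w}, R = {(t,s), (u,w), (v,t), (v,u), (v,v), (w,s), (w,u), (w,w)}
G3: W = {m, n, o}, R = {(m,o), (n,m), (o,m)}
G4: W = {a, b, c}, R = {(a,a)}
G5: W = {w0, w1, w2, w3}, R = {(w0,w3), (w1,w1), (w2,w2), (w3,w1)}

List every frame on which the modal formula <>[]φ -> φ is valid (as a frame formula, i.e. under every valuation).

Frame correspondent (Sahlqvist): forall x forall y (Rxy -> Ryx) — i.e. symmetry.
G1: fails — Rom but not Rmo.
G2: fails — Rvt but not Rtv.
G3: fails — Rnm but not Rmn.
G4: holds.
G5: fails — Rw3w1 but not Rw1w3.
Valid on: G4.

G4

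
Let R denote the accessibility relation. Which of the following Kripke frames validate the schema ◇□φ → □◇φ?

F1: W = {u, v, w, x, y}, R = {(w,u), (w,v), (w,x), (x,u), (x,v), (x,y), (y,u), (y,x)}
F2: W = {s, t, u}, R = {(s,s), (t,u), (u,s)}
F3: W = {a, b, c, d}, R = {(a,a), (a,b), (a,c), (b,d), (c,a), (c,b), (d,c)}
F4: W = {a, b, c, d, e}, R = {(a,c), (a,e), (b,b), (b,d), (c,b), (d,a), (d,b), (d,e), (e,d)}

The schema corresponds to convergence: ∀x ∀y ∀z (Rxy ∧ Rxz → ∃w (Ryw ∧ Rzw)).
F1: fails — Rwu and Rwu but u and u have no common successor.
F2: holds.
F3: fails — Rab and Raa but b and a have no common successor.
F4: fails — Rae and Rac but e and c have no common successor.
Valid on: F2.

F2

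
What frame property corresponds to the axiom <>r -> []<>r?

Suppose ◇r→□◇r is valid. Take Rxy, Rxz and set V(r)={y}. Then ◇r at x, so □◇r at x, so ◇r at z, so some w with Rzw has r; w=y, i.e. Rzy. By symmetry of the argument, Ryz.

The Euclidean property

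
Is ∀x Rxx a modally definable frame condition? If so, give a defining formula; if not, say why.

Yes — defined by □p → p

Yes: it is reflexivity, defined by the T schema □p → p.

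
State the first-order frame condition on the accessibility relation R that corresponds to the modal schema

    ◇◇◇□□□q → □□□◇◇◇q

∀x ∀y ∀z ((xR³y ∧ xR³z) → ∃w (yR³w ∧ zR³w))

This is a Sahlqvist (Geach-type) schema ◇^3□^3q → □^3◇^3q.
Minimal-valuation argument: fix x; take any y with xR^3y and any z with xR^3z. Set V(q) to the set of worlds R-reachable from y in exactly 3 steps. Then □^3q holds at y, so the antecedent holds at x; validity forces ◇^3q at z, giving a w with zR^3w and yR^3w.
First-order correspondent: ∀x ∀y ∀z ((xR³y ∧ xR³z) → ∃w (yR³w ∧ zR³w)).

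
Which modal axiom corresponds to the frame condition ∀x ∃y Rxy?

□p → ◇p

This is seriality; the standard corresponding axiom is D: □p → ◇p.
Suppose □p→◇p is valid. At any x set V(p)=W. Then □p at x, so ◇p at x, so x has a successor.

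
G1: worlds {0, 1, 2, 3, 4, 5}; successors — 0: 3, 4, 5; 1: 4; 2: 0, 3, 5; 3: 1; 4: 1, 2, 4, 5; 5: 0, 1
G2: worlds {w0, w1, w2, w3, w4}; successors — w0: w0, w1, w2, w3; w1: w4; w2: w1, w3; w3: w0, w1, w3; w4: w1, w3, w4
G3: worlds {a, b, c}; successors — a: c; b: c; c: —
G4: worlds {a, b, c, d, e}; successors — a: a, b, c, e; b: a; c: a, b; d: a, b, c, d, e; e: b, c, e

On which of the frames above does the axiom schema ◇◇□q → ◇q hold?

Frame correspondent (Sahlqvist): ∀x ∀y (xR²y → ∃w (yRw ∧ xRw)) — i.e. a generalized confluence (Geach) condition.
G1: fails — 0R²5 but no w with 5Rw and 0Rw.
G2: fails — w0R²w1 but no w with w1Rw and w0Rw.
G3: condition met.
G4: fails — bR²e but no w with eRw and bRw.

G3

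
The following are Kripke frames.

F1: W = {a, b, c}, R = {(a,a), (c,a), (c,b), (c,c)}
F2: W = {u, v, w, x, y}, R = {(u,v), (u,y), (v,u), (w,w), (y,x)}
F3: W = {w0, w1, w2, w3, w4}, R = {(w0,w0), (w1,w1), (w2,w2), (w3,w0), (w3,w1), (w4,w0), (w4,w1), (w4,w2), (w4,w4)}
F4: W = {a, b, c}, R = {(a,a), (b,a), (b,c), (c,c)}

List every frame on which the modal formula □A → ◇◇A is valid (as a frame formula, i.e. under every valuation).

F3, F4

The schema corresponds to a generalized confluence (Geach) condition: ∀x ∃w (xRw ∧ xR²w).
F1: fails — at b but no w with bRw and bR²w.
F2: fails — at u but no t with uRt and uR²t.
F3: ✓.
F4: ✓.
Valid on: F3, F4.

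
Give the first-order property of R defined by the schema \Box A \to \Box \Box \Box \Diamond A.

\forall x \forall z (x R^3 z \to \exists w (xRw \wedge zRw))

This is a Sahlqvist (Geach-type) schema ◇^0□^1A → □^3◇^1A.
Minimal-valuation argument: fix x; take any y with xR^0y and any z with xR^3z. Set V(A) to the set of worlds R-reachable from y in exactly 1 step. Then □^1A holds at y, so the antecedent holds at x; validity forces ◇^1A at z, giving a w with zR^1w and yR^1w.
First-order correspondent: \forall x \forall z (x R^3 z \to \exists w (xRw \wedge zRw)).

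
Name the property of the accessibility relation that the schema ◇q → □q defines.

partial functionality: ∀x ∀y ∀z (Rxy ∧ Rxz → y = z)

Suppose ◇q→□q is valid. Take Rxy, Rxz and set V(q)={y}. Then ◇q at x, so □q at x, so q at z, i.e. z=y.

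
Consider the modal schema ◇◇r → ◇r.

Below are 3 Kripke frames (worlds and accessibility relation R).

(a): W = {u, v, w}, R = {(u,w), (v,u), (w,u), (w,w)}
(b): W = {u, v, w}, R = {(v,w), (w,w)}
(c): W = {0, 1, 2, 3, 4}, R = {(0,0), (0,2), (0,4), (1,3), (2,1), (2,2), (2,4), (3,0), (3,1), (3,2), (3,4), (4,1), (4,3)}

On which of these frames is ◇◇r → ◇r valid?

This is the axiom for transitivity; its first-order frame correspondent is ∀x ∀y ∀z (Rxy ∧ Ryz → Rxz).
(a): fails — Rvu and Ruw but not Rvw.
(b): ✓.
(c): fails — R34 and R43 but not R33.

(b)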